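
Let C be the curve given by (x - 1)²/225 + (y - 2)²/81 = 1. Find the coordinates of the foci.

(-11, 2) and (13, 2)

Center (1, 2). The larger denominator 225 sits under the x-term, so the major axis is horizontal; a² = 225, b² = 81.
c² = a² - b² = 225 - 81 = 144, so c = 12.
Foci lie on the horizontal axis through the center: (h ± c, k).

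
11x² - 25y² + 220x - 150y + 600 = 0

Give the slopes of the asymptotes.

√11/5 and -√11/5

Group: 11(x² + 20x) -25(y² + 6y) = -600
Completing the square gives 11(x + 10)² -25(y + 3)² = -600 + 1100 - 225 = 275.
Divide through by 275 to get (x + 10)²/25 - (y + 3)²/11 = 1.
Hyperbola, center (-10, -3), transverse axis horizontal; a² = 25, b² = 11.
For a horizontal hyperbola the asymptotes have slope ±b/a.
Here that is ±√11/5.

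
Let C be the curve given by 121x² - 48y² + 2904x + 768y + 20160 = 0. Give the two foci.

(-12, -5) and (-12, 21)

121(x² + 24x) -48(y² - 16y) = -20160
121(x + 12)² -48(y - 8)² = -20160 + 17424 - 3072 = -5808
Divide through by -5808 to get (y - 8)²/121 - (x + 12)²/48 = 1.
Hyperbola, center (-12, 8), transverse axis vertical; a² = 121, b² = 48.
c² = a² + b² = 121 + 48 = 169, so c = 13.
Foci lie on the vertical axis through the center: (h, k ± c).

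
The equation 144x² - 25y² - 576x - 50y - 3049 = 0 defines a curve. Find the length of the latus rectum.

288/5

Group the x- and y-terms: 144(x² - 4x) -25(y² + 2y) = 3049
Complete the square in x and y: 144(x - 2)² -25(y + 1)² = 3049 + 576 - 25 = 3600
Divide through by 3600 to get (x - 2)²/25 - (y + 1)²/144 = 1.
Hyperbola, center (2, -1), transverse axis horizontal; a² = 25, b² = 144.
Latus rectum length = 2b²/a = 2·144/5 = 288/5.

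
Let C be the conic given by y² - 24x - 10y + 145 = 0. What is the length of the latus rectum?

Only y is squared. Complete the square in y: (y - 5)² = 24(x - 5).
Vertex (5, 5); 4p = 24 so p = 6. Opens right.
Latus rectum length = |4p| = 24.

24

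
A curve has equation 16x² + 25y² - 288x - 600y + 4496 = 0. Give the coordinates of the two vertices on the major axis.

Collect terms: 16(x² - 18x) + 25(y² - 24y) = -4496
Complete the square: 16(x - 9)² + 25(y - 12)² = -4496 + 1296 + 3600 = 400
Divide through by 400 to get (x - 9)²/25 + (y - 12)²/16 = 1.
Ellipse, center (9, 12), major axis horizontal; a² = 25, b² = 16.
a = 5. Vertices at (h ± a, k).

(4, 12) and (14, 12)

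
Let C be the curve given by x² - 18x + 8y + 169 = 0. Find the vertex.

Only x is squared. Complete the square in x: (x - 9)² = -8(y + 11).
Vertex (9, -11); 4p = -8 so p = -2. Opens down.

(9, -11)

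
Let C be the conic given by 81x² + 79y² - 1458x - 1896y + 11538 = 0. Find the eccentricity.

Group: 81(x² - 18x) + 79(y² - 24y) = -11538
Complete the square: 81(x - 9)² + 79(y - 12)² = -11538 + 6561 + 11376 = 6399
Dividing both sides by 6399: (x - 9)²/79 + (y - 12)²/81 = 1
Ellipse, center (9, 12), major axis vertical; a² = 81, b² = 79.
c² = a² - b² = 2, so c = √2.
e = c/a = √2/9.

e = √2/9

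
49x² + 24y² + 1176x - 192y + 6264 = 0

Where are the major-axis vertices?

(-12, -3) and (-12, 11)

Group: 49(x² + 24x) + 24(y² - 8y) = -6264
Complete the square: 49(x + 12)² + 24(y - 4)² = -6264 + 7056 + 384 = 1176
Dividing both sides by 1176: (x + 12)²/24 + (y - 4)²/49 = 1
Ellipse, center (-12, 4), major axis vertical; a² = 49, b² = 24.
a = 7. Vertices at (h, k ± a).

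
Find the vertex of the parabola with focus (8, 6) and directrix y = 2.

(8, 4)

The vertex is the midpoint between the focus and the directrix along the axis of symmetry.
Axis is vertical (directrix is horizontal). Vertex y-coordinate = (6 + 2)/2 = 4; x-coordinate = 8.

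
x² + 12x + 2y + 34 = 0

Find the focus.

Only x is squared. Complete the square in x: (x + 6)² = -2(y - 1).
Vertex (-6, 1); 4p = -2 so p = -1/2. Opens down.
Focus is p units from the vertex along the axis: (h, k + p).

(-6, 1/2)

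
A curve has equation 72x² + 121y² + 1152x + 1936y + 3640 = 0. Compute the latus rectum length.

Rearranging, 72(x² + 16x) + 121(y² + 16y) = -3640.
Complete the square: 72(x + 8)² + 121(y + 8)² = -3640 + 4608 + 7744 = 8712
Divide through by 8712 to get (x + 8)²/121 + (y + 8)²/72 = 1.
Ellipse, center (-8, -8), major axis horizontal; a² = 121, b² = 72.
Latus rectum length = 2b²/a = 2·72/11 = 144/11.

144/11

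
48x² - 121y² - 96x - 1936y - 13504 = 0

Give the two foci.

48(x² - 2x) -121(y² + 16y) = 13504
48(x - 1)² -121(y + 8)² = 13504 + 48 - 7744 = 5808
Divide by 5808: (x - 1)²/121 - (y + 8)²/48 = 1
Hyperbola, center (1, -8), transverse axis horizontal; a² = 121, b² = 48.
c² = a² + b² = 121 + 48 = 169, so c = 13.
Foci lie on the horizontal axis through the center: (h ± c, k).

(-12, -8) and (14, -8)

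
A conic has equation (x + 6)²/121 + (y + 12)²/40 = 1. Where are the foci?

(-15, -12) and (3, -12)

Center (-6, -12). The larger denominator 121 sits under the x-term, so the major axis is horizontal; a² = 121, b² = 40.
c² = a² - b² = 121 - 40 = 81, so c = 9.
Foci lie on the horizontal axis through the center: (h ± c, k).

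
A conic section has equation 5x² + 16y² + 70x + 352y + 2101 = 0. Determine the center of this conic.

Collect terms: 5(x² + 14x) + 16(y² + 22y) = -2101
5(x + 7)² + 16(y + 11)² = -2101 + 245 + 1936 = 80
Divide through by 80 to get (x + 7)²/16 + (y + 11)²/5 = 1.
Ellipse with center (-7, -11).

(-7, -11)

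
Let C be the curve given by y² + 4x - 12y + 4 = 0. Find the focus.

Only y is squared. Complete the square in y: (y - 6)² = -4(x - 8).
Vertex (8, 6); 4p = -4 so p = -1. Opens left.
Focus is p units from the vertex along the axis: (h + p, k).

(7, 6)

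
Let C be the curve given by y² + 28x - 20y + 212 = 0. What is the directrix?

x = 3

Only y is squared. Complete the square in y: (y - 10)² = -28(x + 4).
Vertex (-4, 10); 4p = -28 so p = -7. Opens left.
Directrix is the vertical line x = h − p = -4 − (-7) = 3.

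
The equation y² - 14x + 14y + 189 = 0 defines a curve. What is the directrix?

x = 13/2

Only y is squared. Complete the square in y: (y + 7)² = 14(x - 10).
Vertex (10, -7); 4p = 14 so p = 7/2. Opens right.
Directrix is the vertical line x = h − p = 10 − (7/2) = 13/2.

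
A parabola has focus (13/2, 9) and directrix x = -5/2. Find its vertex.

The vertex is the midpoint between the focus and the directrix along the axis of symmetry.
Axis is horizontal (directrix is vertical). Vertex x-coordinate = (13/2 + (-5/2))/2 = 2; y-coordinate = 9.

(2, 9)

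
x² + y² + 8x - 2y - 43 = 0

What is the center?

(-4, 1)

Group: (x² + 8x) + (y² - 2y) = 43
Complete the square: (x + 4)² + (y - 1)² = 43 + 16 + 1 = 60
So (x + 4)² + (y - 1)² = 60.
Circle centered at (-4, 1) with r² = 60.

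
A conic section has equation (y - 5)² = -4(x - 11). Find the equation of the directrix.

Vertex (11, 5); 4p = -4 so p = -1. Opens left.
Directrix is the vertical line x = h − p = 11 − (-1) = 12.

x = 12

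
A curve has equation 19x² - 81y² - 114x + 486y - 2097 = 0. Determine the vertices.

(-6, 3) and (12, 3)

Group: 19(x² - 6x) -81(y² - 6y) = 2097
Complete the square in x and y: 19(x - 3)² -81(y - 3)² = 2097 + 171 - 729 = 1539
Divide through by 1539 to get (x - 3)²/81 - (y - 3)²/19 = 1.
Hyperbola, center (3, 3), transverse axis horizontal; a² = 81, b² = 19.
a = 9. Vertices at (h ± a, k).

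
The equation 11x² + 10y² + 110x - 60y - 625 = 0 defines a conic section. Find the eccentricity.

e = √11/11

Group the x- and y-terms: 11(x² + 10x) + 10(y² - 6y) = 625
11(x + 5)² + 10(y - 3)² = 625 + 275 + 90 = 990
Divide through by 990 to get (x + 5)²/90 + (y - 3)²/99 = 1.
Ellipse, center (-5, 3), major axis vertical; a² = 99, b² = 90.
c² = a² - b² = 9, so c = 3.
e = c/a = 3/3√11 = √11/11.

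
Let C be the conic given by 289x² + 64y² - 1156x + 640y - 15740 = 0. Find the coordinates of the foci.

Group: 289(x² - 4x) + 64(y² + 10y) = 15740
Complete the square: 289(x - 2)² + 64(y + 5)² = 15740 + 1156 + 1600 = 18496
Divide through by 18496 to get (x - 2)²/64 + (y + 5)²/289 = 1.
Ellipse, center (2, -5), major axis vertical; a² = 289, b² = 64.
c² = a² - b² = 289 - 64 = 225, so c = 15.
Foci lie on the vertical axis through the center: (h, k ± c).

(2, -20) and (2, 10)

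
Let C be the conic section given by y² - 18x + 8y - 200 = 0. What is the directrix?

Only y is squared. Complete the square in y: (y + 4)² = 18(x + 12).
Vertex (-12, -4); 4p = 18 so p = 9/2. Opens right.
Directrix is the vertical line x = h − p = -12 − (9/2) = -33/2.

x = -33/2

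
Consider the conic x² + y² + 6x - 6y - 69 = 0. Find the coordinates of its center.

(-3, 3)

Collect terms: (x² + 6x) + (y² - 6y) = 69
Completing the square gives (x + 3)² + (y - 3)² = 69 + 9 + 9 = 87.
So (x + 3)² + (y - 3)² = 87.
Circle centered at (-3, 3) with r² = 87.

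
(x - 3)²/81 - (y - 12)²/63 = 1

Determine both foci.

Center (3, 12). The positive term is the x-term, so the transverse axis is horizontal; a² = 81, b² = 63.
c² = a² + b² = 81 + 63 = 144, so c = 12.
Foci lie on the horizontal axis through the center: (h ± c, k).

(-9, 12) and (15, 12)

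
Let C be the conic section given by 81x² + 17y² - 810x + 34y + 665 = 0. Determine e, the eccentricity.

e = 8/9

Group: 81(x² - 10x) + 17(y² + 2y) = -665
Complete the square: 81(x - 5)² + 17(y + 1)² = -665 + 2025 + 17 = 1377
Dividing both sides by 1377: (x - 5)²/17 + (y + 1)²/81 = 1
Ellipse, center (5, -1), major axis vertical; a² = 81, b² = 17.
c² = a² - b² = 64, so c = 8.
e = c/a = 8/9.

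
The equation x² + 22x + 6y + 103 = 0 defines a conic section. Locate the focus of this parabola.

Only x is squared. Complete the square in x: (x + 11)² = -6(y - 3).
Vertex (-11, 3); 4p = -6 so p = -3/2. Opens down.
Focus is p units from the vertex along the axis: (h, k + p).

(-11, 3/2)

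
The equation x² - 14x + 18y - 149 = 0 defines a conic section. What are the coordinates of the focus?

Only x is squared. Complete the square in x: (x - 7)² = -18(y - 11).
Vertex (7, 11); 4p = -18 so p = -9/2. Opens down.
Focus is p units from the vertex along the axis: (h, k + p).

(7, 13/2)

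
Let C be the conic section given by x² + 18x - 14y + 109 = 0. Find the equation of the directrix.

y = -3/2

Only x is squared. Complete the square in x: (x + 9)² = 14(y - 2).
Vertex (-9, 2); 4p = 14 so p = 7/2. Opens up.
Directrix is the horizontal line y = k − p = 2 − (7/2) = -3/2.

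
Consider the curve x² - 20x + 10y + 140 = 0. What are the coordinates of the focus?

Only x is squared. Complete the square in x: (x - 10)² = -10(y + 4).
Vertex (10, -4); 4p = -10 so p = -5/2. Opens down.
Focus is p units from the vertex along the axis: (h, k + p).

(10, -13/2)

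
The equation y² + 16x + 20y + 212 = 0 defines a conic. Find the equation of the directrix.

Only y is squared. Complete the square in y: (y + 10)² = -16(x + 7).
Vertex (-7, -10); 4p = -16 so p = -4. Opens left.
Directrix is the vertical line x = h − p = -7 − (-4) = -3.

x = -3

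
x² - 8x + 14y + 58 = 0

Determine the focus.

(4, -13/2)

Only x is squared. Complete the square in x: (x - 4)² = -14(y + 3).
Vertex (4, -3); 4p = -14 so p = -7/2. Opens down.
Focus is p units from the vertex along the axis: (h, k + p).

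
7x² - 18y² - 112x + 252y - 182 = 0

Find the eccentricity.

e = 5√7/7

Rearranging, 7(x² - 16x) -18(y² - 14y) = 182.
Complete the square in x and y: 7(x - 8)² -18(y - 7)² = 182 + 448 - 882 = -252
Dividing both sides by -252: (y - 7)²/14 - (x - 8)²/36 = 1
Hyperbola, center (8, 7), transverse axis vertical; a² = 14, b² = 36.
c² = a² + b² = 50, so c = 5√2.
e = c/a = 5√2/√14 = 5√7/7.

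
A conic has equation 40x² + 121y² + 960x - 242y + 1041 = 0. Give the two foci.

(-21, 1) and (-3, 1)

Rearranging, 40(x² + 24x) + 121(y² - 2y) = -1041.
Complete the square: 40(x + 12)² + 121(y - 1)² = -1041 + 5760 + 121 = 4840
Dividing both sides by 4840: (x + 12)²/121 + (y - 1)²/40 = 1
Ellipse, center (-12, 1), major axis horizontal; a² = 121, b² = 40.
c² = a² - b² = 121 - 40 = 81, so c = 9.
Foci lie on the horizontal axis through the center: (h ± c, k).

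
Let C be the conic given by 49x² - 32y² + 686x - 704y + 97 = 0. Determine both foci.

(-7, -20) and (-7, -2)

Collect terms: 49(x² + 14x) -32(y² + 22y) = -97
Complete the square in x and y: 49(x + 7)² -32(y + 11)² = -97 + 2401 - 3872 = -1568
Divide by -1568: (y + 11)²/49 - (x + 7)²/32 = 1
Hyperbola, center (-7, -11), transverse axis vertical; a² = 49, b² = 32.
c² = a² + b² = 49 + 32 = 81, so c = 9.
Foci lie on the vertical axis through the center: (h, k ± c).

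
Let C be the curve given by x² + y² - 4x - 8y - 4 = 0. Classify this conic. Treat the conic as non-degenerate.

circle

No xy term. Coefficients of x² and y² are A = 1, C = 1.
A = C (same sign) ⇒ circle.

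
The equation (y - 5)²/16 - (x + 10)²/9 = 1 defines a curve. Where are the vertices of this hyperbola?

Center (-10, 5). The positive term is the y-term, so the transverse axis is vertical; a² = 16, b² = 9.
a = 4. Vertices at (h, k ± a).

(-10, 1) and (-10, 9)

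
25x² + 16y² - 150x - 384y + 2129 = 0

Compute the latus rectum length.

32/5

Group the x- and y-terms: 25(x² - 6x) + 16(y² - 24y) = -2129
Completing the square gives 25(x - 3)² + 16(y - 12)² = -2129 + 225 + 2304 = 400.
Divide through by 400 to get (x - 3)²/16 + (y - 12)²/25 = 1.
Ellipse, center (3, 12), major axis vertical; a² = 25, b² = 16.
Latus rectum length = 2b²/a = 2·16/5 = 32/5.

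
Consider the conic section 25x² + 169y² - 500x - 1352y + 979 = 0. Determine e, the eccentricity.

e = 12/13

Group the x- and y-terms: 25(x² - 20x) + 169(y² - 8y) = -979
25(x - 10)² + 169(y - 4)² = -979 + 2500 + 2704 = 4225
Divide by 4225: (x - 10)²/169 + (y - 4)²/25 = 1
Ellipse, center (10, 4), major axis horizontal; a² = 169, b² = 25.
c² = a² - b² = 144, so c = 12.
e = c/a = 12/13.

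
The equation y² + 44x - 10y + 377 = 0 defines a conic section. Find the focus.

Only y is squared. Complete the square in y: (y - 5)² = -44(x + 8).
Vertex (-8, 5); 4p = -44 so p = -11. Opens left.
Focus is p units from the vertex along the axis: (h + p, k).

(-19, 5)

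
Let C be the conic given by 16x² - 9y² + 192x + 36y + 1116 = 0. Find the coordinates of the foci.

16(x² + 12x) -9(y² - 4y) = -1116
Completing the square gives 16(x + 6)² -9(y - 2)² = -1116 + 576 - 36 = -576.
Divide through by -576 to get (y - 2)²/64 - (x + 6)²/36 = 1.
Hyperbola, center (-6, 2), transverse axis vertical; a² = 64, b² = 36.
c² = a² + b² = 64 + 36 = 100, so c = 10.
Foci lie on the vertical axis through the center: (h, k ± c).

(-6, -8) and (-6, 12)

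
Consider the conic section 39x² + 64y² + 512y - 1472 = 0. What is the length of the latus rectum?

Collect terms: 39x² + 64(y² + 8y) = 1472
39x² + 64(y + 4)² = 1472 + 0 + 1024 = 2496
Divide through by 2496 to get x²/64 + (y + 4)²/39 = 1.
Ellipse, center (0, -4), major axis horizontal; a² = 64, b² = 39.
Latus rectum length = 2b²/a = 2·39/8 = 39/4.

39/4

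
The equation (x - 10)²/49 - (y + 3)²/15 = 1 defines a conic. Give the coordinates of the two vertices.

Center (10, -3). The positive term is the x-term, so the transverse axis is horizontal; a² = 49, b² = 15.
a = 7. Vertices at (h ± a, k).

(3, -3) and (17, -3)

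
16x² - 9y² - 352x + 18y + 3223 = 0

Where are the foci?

(11, -14) and (11, 16)

Group: 16(x² - 22x) -9(y² - 2y) = -3223
Complete the square: 16(x - 11)² -9(y - 1)² = -3223 + 1936 - 9 = -1296
Divide through by -1296 to get (y - 1)²/144 - (x - 11)²/81 = 1.
Hyperbola, center (11, 1), transverse axis vertical; a² = 144, b² = 81.
c² = a² + b² = 144 + 81 = 225, so c = 15.
Foci lie on the vertical axis through the center: (h, k ± c).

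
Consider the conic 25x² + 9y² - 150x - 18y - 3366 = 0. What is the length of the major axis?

40

Group the x- and y-terms: 25(x² - 6x) + 9(y² - 2y) = 3366
Complete the square: 25(x - 3)² + 9(y - 1)² = 3366 + 225 + 9 = 3600
Divide by 3600: (x - 3)²/144 + (y - 1)²/400 = 1
Ellipse, center (3, 1), major axis vertical; a² = 400, b² = 144.
a² = 400 so a = 20; the major axis has length 2a = 40.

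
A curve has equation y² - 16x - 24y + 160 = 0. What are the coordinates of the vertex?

Only y is squared. Complete the square in y: (y - 12)² = 16(x - 1).
Vertex (1, 12); 4p = 16 so p = 4. Opens right.

(1, 12)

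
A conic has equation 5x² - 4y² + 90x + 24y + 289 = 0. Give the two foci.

(-15, 3) and (-3, 3)

Group: 5(x² + 18x) -4(y² - 6y) = -289
5(x + 9)² -4(y - 3)² = -289 + 405 - 36 = 80
Divide through by 80 to get (x + 9)²/16 - (y - 3)²/20 = 1.
Hyperbola, center (-9, 3), transverse axis horizontal; a² = 16, b² = 20.
c² = a² + b² = 16 + 20 = 36, so c = 6.
Foci lie on the horizontal axis through the center: (h ± c, k).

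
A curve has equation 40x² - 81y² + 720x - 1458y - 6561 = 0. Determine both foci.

(-20, -9) and (2, -9)

40(x² + 18x) -81(y² + 18y) = 6561
Completing the square gives 40(x + 9)² -81(y + 9)² = 6561 + 3240 - 6561 = 3240.
Dividing both sides by 3240: (x + 9)²/81 - (y + 9)²/40 = 1
Hyperbola, center (-9, -9), transverse axis horizontal; a² = 81, b² = 40.
c² = a² + b² = 81 + 40 = 121, so c = 11.
Foci lie on the horizontal axis through the center: (h ± c, k).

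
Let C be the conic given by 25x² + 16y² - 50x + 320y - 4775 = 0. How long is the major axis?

25(x² - 2x) + 16(y² + 20y) = 4775
Complete the square in x and y: 25(x - 1)² + 16(y + 10)² = 4775 + 25 + 1600 = 6400
Dividing both sides by 6400: (x - 1)²/256 + (y + 10)²/400 = 1
Ellipse, center (1, -10), major axis vertical; a² = 400, b² = 256.
a² = 400 so a = 20; the major axis has length 2a = 40.

40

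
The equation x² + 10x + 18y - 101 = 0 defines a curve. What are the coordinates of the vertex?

Only x is squared. Complete the square in x: (x + 5)² = -18(y - 7).
Vertex (-5, 7); 4p = -18 so p = -9/2. Opens down.

(-5, 7)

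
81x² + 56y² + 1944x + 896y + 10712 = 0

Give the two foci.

Collect terms: 81(x² + 24x) + 56(y² + 16y) = -10712
Completing the square gives 81(x + 12)² + 56(y + 8)² = -10712 + 11664 + 3584 = 4536.
Dividing both sides by 4536: (x + 12)²/56 + (y + 8)²/81 = 1
Ellipse, center (-12, -8), major axis vertical; a² = 81, b² = 56.
c² = a² - b² = 81 - 56 = 25, so c = 5.
Foci lie on the vertical axis through the center: (h, k ± c).

(-12, -13) and (-12, -3)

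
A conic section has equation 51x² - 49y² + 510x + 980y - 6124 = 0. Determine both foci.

51(x² + 10x) -49(y² - 20y) = 6124
Complete the square: 51(x + 5)² -49(y - 10)² = 6124 + 1275 - 4900 = 2499
Divide by 2499: (x + 5)²/49 - (y - 10)²/51 = 1
Hyperbola, center (-5, 10), transverse axis horizontal; a² = 49, b² = 51.
c² = a² + b² = 49 + 51 = 100, so c = 10.
Foci lie on the horizontal axis through the center: (h ± c, k).

(-15, 10) and (5, 10)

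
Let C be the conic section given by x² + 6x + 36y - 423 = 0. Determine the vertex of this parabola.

Only x is squared. Complete the square in x: (x + 3)² = -36(y - 12).
Vertex (-3, 12); 4p = -36 so p = -9. Opens down.

(-3, 12)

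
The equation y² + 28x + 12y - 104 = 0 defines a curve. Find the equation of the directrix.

x = 12

Only y is squared. Complete the square in y: (y + 6)² = -28(x - 5).
Vertex (5, -6); 4p = -28 so p = -7. Opens left.
Directrix is the vertical line x = h − p = 5 − (-7) = 12.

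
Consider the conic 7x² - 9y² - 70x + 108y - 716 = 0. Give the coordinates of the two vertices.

(-4, 6) and (14, 6)

Group: 7(x² - 10x) -9(y² - 12y) = 716
Complete the square in x and y: 7(x - 5)² -9(y - 6)² = 716 + 175 - 324 = 567
Divide by 567: (x - 5)²/81 - (y - 6)²/63 = 1
Hyperbola, center (5, 6), transverse axis horizontal; a² = 81, b² = 63.
a = 9. Vertices at (h ± a, k).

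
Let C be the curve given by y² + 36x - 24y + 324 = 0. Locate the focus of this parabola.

(-14, 12)

Only y is squared. Complete the square in y: (y - 12)² = -36(x + 5).
Vertex (-5, 12); 4p = -36 so p = -9. Opens left.
Focus is p units from the vertex along the axis: (h + p, k).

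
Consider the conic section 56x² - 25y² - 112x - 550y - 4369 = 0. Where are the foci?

Rearranging, 56(x² - 2x) -25(y² + 22y) = 4369.
Complete the square in x and y: 56(x - 1)² -25(y + 11)² = 4369 + 56 - 3025 = 1400
Divide through by 1400 to get (x - 1)²/25 - (y + 11)²/56 = 1.
Hyperbola, center (1, -11), transverse axis horizontal; a² = 25, b² = 56.
c² = a² + b² = 25 + 56 = 81, so c = 9.
Foci lie on the horizontal axis through the center: (h ± c, k).

(-8, -11) and (10, -11)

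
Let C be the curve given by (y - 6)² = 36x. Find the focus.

Vertex (0, 6); 4p = 36 so p = 9. Opens right.
Focus is p units from the vertex along the axis: (h + p, k).

(9, 6)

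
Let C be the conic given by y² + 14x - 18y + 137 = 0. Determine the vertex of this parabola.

(-4, 9)

Only y is squared. Complete the square in y: (y - 9)² = -14(x + 4).
Vertex (-4, 9); 4p = -14 so p = -7/2. Opens left.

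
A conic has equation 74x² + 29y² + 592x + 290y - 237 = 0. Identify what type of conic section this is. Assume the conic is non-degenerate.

No xy term. Coefficients of x² and y² are A = 74, C = 29.
A and C have the same sign but A ≠ C ⇒ ellipse.

ellipse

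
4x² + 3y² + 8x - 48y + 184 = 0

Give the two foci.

Group the x- and y-terms: 4(x² + 2x) + 3(y² - 16y) = -184
4(x + 1)² + 3(y - 8)² = -184 + 4 + 192 = 12
Dividing both sides by 12: (x + 1)²/3 + (y - 8)²/4 = 1
Ellipse, center (-1, 8), major axis vertical; a² = 4, b² = 3.
c² = a² - b² = 4 - 3 = 1, so c = 1.
Foci lie on the vertical axis through the center: (h, k ± c).

(-1, 7) and (-1, 9)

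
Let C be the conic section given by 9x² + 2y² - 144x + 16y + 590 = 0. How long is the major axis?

6

Group: 9(x² - 16x) + 2(y² + 8y) = -590
Complete the square in x and y: 9(x - 8)² + 2(y + 4)² = -590 + 576 + 32 = 18
Divide through by 18 to get (x - 8)²/2 + (y + 4)²/9 = 1.
Ellipse, center (8, -4), major axis vertical; a² = 9, b² = 2.
a² = 9 so a = 3; the major axis has length 2a = 6.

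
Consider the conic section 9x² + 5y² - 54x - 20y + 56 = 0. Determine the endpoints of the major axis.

Rearranging, 9(x² - 6x) + 5(y² - 4y) = -56.
Completing the square gives 9(x - 3)² + 5(y - 2)² = -56 + 81 + 20 = 45.
Dividing both sides by 45: (x - 3)²/5 + (y - 2)²/9 = 1
Ellipse, center (3, 2), major axis vertical; a² = 9, b² = 5.
a = 3. Vertices at (h, k ± a).

(3, -1) and (3, 5)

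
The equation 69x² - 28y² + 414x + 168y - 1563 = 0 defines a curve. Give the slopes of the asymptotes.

√483/14 and -√483/14

Rearranging, 69(x² + 6x) -28(y² - 6y) = 1563.
Complete the square in x and y: 69(x + 3)² -28(y - 3)² = 1563 + 621 - 252 = 1932
Divide through by 1932 to get (x + 3)²/28 - (y - 3)²/69 = 1.
Hyperbola, center (-3, 3), transverse axis horizontal; a² = 28, b² = 69.
For a horizontal hyperbola the asymptotes have slope ±b/a.
Here that is ±√69/2√7 = ±√483/14.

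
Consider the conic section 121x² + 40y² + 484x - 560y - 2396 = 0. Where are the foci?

Group the x- and y-terms: 121(x² + 4x) + 40(y² - 14y) = 2396
Complete the square in x and y: 121(x + 2)² + 40(y - 7)² = 2396 + 484 + 1960 = 4840
Divide through by 4840 to get (x + 2)²/40 + (y - 7)²/121 = 1.
Ellipse, center (-2, 7), major axis vertical; a² = 121, b² = 40.
c² = a² - b² = 121 - 40 = 81, so c = 9.
Foci lie on the vertical axis through the center: (h, k ± c).

(-2, -2) and (-2, 16)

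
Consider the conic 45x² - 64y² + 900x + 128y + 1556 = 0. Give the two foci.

Group: 45(x² + 20x) -64(y² - 2y) = -1556
Completing the square gives 45(x + 10)² -64(y - 1)² = -1556 + 4500 - 64 = 2880.
Divide through by 2880 to get (x + 10)²/64 - (y - 1)²/45 = 1.
Hyperbola, center (-10, 1), transverse axis horizontal; a² = 64, b² = 45.
c² = a² + b² = 64 + 45 = 109, so c = √109.
Foci lie on the horizontal axis through the center: (h ± c, k).

(-10 - √109, 1) and (-10 + √109, 1)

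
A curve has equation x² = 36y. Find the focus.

(0, 9)

Vertex (0, 0); 4p = 36 so p = 9. Opens up.
Focus is p units from the vertex along the axis: (h, k + p).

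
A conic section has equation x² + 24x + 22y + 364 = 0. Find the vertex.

(-12, -10)

Only x is squared. Complete the square in x: (x + 12)² = -22(y + 10).
Vertex (-12, -10); 4p = -22 so p = -11/2. Opens down.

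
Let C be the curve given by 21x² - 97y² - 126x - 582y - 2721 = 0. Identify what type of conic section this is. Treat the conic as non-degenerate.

No xy term. Coefficients of x² and y² are A = 21, C = -97.
A and C have opposite signs ⇒ hyperbola.

hyperbola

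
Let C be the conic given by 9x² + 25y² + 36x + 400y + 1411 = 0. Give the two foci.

Group the x- and y-terms: 9(x² + 4x) + 25(y² + 16y) = -1411
9(x + 2)² + 25(y + 8)² = -1411 + 36 + 1600 = 225
Dividing both sides by 225: (x + 2)²/25 + (y + 8)²/9 = 1
Ellipse, center (-2, -8), major axis horizontal; a² = 25, b² = 9.
c² = a² - b² = 25 - 9 = 16, so c = 4.
Foci lie on the horizontal axis through the center: (h ± c, k).

(-6, -8) and (2, -8)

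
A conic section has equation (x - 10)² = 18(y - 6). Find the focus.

Vertex (10, 6); 4p = 18 so p = 9/2. Opens up.
Focus is p units from the vertex along the axis: (h, k + p).

(10, 21/2)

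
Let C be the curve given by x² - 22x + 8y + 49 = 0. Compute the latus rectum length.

Only x is squared. Complete the square in x: (x - 11)² = -8(y - 9).
Vertex (11, 9); 4p = -8 so p = -2. Opens down.
Latus rectum length = |4p| = 8.

8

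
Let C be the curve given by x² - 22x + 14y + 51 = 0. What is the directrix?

Only x is squared. Complete the square in x: (x - 11)² = -14(y - 5).
Vertex (11, 5); 4p = -14 so p = -7/2. Opens down.
Directrix is the horizontal line y = k − p = 5 − (-7/2) = 17/2.

y = 17/2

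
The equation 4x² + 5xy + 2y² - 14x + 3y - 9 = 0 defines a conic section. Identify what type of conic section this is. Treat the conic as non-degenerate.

A = 4, B = 5, C = 2.
Discriminant B² − 4AC = 5² − 4·4·2 = -7.
B² − 4AC < 0 ⇒ ellipse.

ellipse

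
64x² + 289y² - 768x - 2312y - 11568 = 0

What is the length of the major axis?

Group the x- and y-terms: 64(x² - 12x) + 289(y² - 8y) = 11568
64(x - 6)² + 289(y - 4)² = 11568 + 2304 + 4624 = 18496
Divide by 18496: (x - 6)²/289 + (y - 4)²/64 = 1
Ellipse, center (6, 4), major axis horizontal; a² = 289, b² = 64.
a² = 289 so a = 17; the major axis has length 2a = 34.

34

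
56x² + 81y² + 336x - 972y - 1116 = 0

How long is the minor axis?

Rearranging, 56(x² + 6x) + 81(y² - 12y) = 1116.
Complete the square in x and y: 56(x + 3)² + 81(y - 6)² = 1116 + 504 + 2916 = 4536
Divide by 4536: (x + 3)²/81 + (y - 6)²/56 = 1
Ellipse, center (-3, 6), major axis horizontal; a² = 81, b² = 56.
b² = 56 so b = 2√14; the minor axis has length 2b = 4√14.

4√14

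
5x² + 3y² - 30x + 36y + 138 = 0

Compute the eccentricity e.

Group: 5(x² - 6x) + 3(y² + 12y) = -138
Complete the square: 5(x - 3)² + 3(y + 6)² = -138 + 45 + 108 = 15
Divide through by 15 to get (x - 3)²/3 + (y + 6)²/5 = 1.
Ellipse, center (3, -6), major axis vertical; a² = 5, b² = 3.
c² = a² - b² = 2, so c = √2.
e = c/a = √2/√5 = √10/5.

e = √10/5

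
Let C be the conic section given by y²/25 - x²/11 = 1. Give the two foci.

Center (0, 0). The positive term is the y-term, so the transverse axis is vertical; a² = 25, b² = 11.
c² = a² + b² = 25 + 11 = 36, so c = 6.
Foci lie on the vertical axis through the center: (h, k ± c).

(0, -6) and (0, 6)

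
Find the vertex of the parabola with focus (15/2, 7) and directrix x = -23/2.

The vertex is the midpoint between the focus and the directrix along the axis of symmetry.
Axis is horizontal (directrix is vertical). Vertex x-coordinate = (15/2 + (-23/2))/2 = -2; y-coordinate = 7.

(-2, 7)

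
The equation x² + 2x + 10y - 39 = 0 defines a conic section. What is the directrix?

Only x is squared. Complete the square in x: (x + 1)² = -10(y - 4).
Vertex (-1, 4); 4p = -10 so p = -5/2. Opens down.
Directrix is the horizontal line y = k − p = 4 − (-5/2) = 13/2.

y = 13/2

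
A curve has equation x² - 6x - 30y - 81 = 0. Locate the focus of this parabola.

Only x is squared. Complete the square in x: (x - 3)² = 30(y + 3).
Vertex (3, -3); 4p = 30 so p = 15/2. Opens up.
Focus is p units from the vertex along the axis: (h, k + p).

(3, 9/2)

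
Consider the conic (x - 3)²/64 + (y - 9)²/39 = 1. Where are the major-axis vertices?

(-5, 9) and (11, 9)

Center (3, 9). The larger denominator 64 sits under the x-term, so the major axis is horizontal; a² = 64, b² = 39.
a = 8. Vertices at (h ± a, k).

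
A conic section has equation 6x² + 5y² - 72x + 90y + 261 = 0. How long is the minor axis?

6(x² - 12x) + 5(y² + 18y) = -261
6(x - 6)² + 5(y + 9)² = -261 + 216 + 405 = 360
Divide through by 360 to get (x - 6)²/60 + (y + 9)²/72 = 1.
Ellipse, center (6, -9), major axis vertical; a² = 72, b² = 60.
b² = 60 so b = 2√15; the minor axis has length 2b = 4√15.

4√15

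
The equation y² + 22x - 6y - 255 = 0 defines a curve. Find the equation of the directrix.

x = 35/2

Only y is squared. Complete the square in y: (y - 3)² = -22(x - 12).
Vertex (12, 3); 4p = -22 so p = -11/2. Opens left.
Directrix is the vertical line x = h − p = 12 − (-11/2) = 35/2.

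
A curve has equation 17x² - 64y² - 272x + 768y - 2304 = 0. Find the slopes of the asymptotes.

Rearranging, 17(x² - 16x) -64(y² - 12y) = 2304.
Complete the square in x and y: 17(x - 8)² -64(y - 6)² = 2304 + 1088 - 2304 = 1088
Divide through by 1088 to get (x - 8)²/64 - (y - 6)²/17 = 1.
Hyperbola, center (8, 6), transverse axis horizontal; a² = 64, b² = 17.
For a horizontal hyperbola the asymptotes have slope ±b/a.
Here that is ±√17/8.

√17/8 and -√17/8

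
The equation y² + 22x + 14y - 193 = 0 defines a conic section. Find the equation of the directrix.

x = 33/2

Only y is squared. Complete the square in y: (y + 7)² = -22(x - 11).
Vertex (11, -7); 4p = -22 so p = -11/2. Opens left.
Directrix is the vertical line x = h − p = 11 − (-11/2) = 33/2.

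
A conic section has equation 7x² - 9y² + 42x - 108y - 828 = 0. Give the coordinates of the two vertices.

(-12, -6) and (6, -6)

Group the x- and y-terms: 7(x² + 6x) -9(y² + 12y) = 828
7(x + 3)² -9(y + 6)² = 828 + 63 - 324 = 567
Dividing both sides by 567: (x + 3)²/81 - (y + 6)²/63 = 1
Hyperbola, center (-3, -6), transverse axis horizontal; a² = 81, b² = 63.
a = 9. Vertices at (h ± a, k).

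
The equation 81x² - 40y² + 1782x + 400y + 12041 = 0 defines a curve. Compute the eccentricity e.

e = 11/9

Group the x- and y-terms: 81(x² + 22x) -40(y² - 10y) = -12041
Completing the square gives 81(x + 11)² -40(y - 5)² = -12041 + 9801 - 1000 = -3240.
Divide through by -3240 to get (y - 5)²/81 - (x + 11)²/40 = 1.
Hyperbola, center (-11, 5), transverse axis vertical; a² = 81, b² = 40.
c² = a² + b² = 121, so c = 11.
e = c/a = 11/9.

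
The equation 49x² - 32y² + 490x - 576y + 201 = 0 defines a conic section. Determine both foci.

(-5, -18) and (-5, 0)

49(x² + 10x) -32(y² + 18y) = -201
Complete the square in x and y: 49(x + 5)² -32(y + 9)² = -201 + 1225 - 2592 = -1568
Divide by -1568: (y + 9)²/49 - (x + 5)²/32 = 1
Hyperbola, center (-5, -9), transverse axis vertical; a² = 49, b² = 32.
c² = a² + b² = 49 + 32 = 81, so c = 9.
Foci lie on the vertical axis through the center: (h, k ± c).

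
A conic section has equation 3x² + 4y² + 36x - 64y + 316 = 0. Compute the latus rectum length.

Collect terms: 3(x² + 12x) + 4(y² - 16y) = -316
Complete the square in x and y: 3(x + 6)² + 4(y - 8)² = -316 + 108 + 256 = 48
Divide through by 48 to get (x + 6)²/16 + (y - 8)²/12 = 1.
Ellipse, center (-6, 8), major axis horizontal; a² = 16, b² = 12.
Latus rectum length = 2b²/a = 2·12/4 = 6.

6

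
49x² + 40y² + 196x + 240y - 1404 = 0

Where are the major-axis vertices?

Group the x- and y-terms: 49(x² + 4x) + 40(y² + 6y) = 1404
Completing the square gives 49(x + 2)² + 40(y + 3)² = 1404 + 196 + 360 = 1960.
Divide by 1960: (x + 2)²/40 + (y + 3)²/49 = 1
Ellipse, center (-2, -3), major axis vertical; a² = 49, b² = 40.
a = 7. Vertices at (h, k ± a).

(-2, -10) and (-2, 4)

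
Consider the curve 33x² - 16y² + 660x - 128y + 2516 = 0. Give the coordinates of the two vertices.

(-14, -4) and (-6, -4)

Group: 33(x² + 20x) -16(y² + 8y) = -2516
Complete the square in x and y: 33(x + 10)² -16(y + 4)² = -2516 + 3300 - 256 = 528
Dividing both sides by 528: (x + 10)²/16 - (y + 4)²/33 = 1
Hyperbola, center (-10, -4), transverse axis horizontal; a² = 16, b² = 33.
a = 4. Vertices at (h ± a, k).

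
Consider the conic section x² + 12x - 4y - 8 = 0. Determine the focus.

Only x is squared. Complete the square in x: (x + 6)² = 4(y + 11).
Vertex (-6, -11); 4p = 4 so p = 1. Opens up.
Focus is p units from the vertex along the axis: (h, k + p).

(-6, -10)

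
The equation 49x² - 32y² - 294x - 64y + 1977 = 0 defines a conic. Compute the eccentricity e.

e = 9/7

Rearranging, 49(x² - 6x) -32(y² + 2y) = -1977.
Complete the square in x and y: 49(x - 3)² -32(y + 1)² = -1977 + 441 - 32 = -1568
Divide by -1568: (y + 1)²/49 - (x - 3)²/32 = 1
Hyperbola, center (3, -1), transverse axis vertical; a² = 49, b² = 32.
c² = a² + b² = 81, so c = 9.
e = c/a = 9/7.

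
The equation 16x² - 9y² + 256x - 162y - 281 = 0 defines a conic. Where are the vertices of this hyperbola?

16(x² + 16x) -9(y² + 18y) = 281
16(x + 8)² -9(y + 9)² = 281 + 1024 - 729 = 576
Dividing both sides by 576: (x + 8)²/36 - (y + 9)²/64 = 1
Hyperbola, center (-8, -9), transverse axis horizontal; a² = 36, b² = 64.
a = 6. Vertices at (h ± a, k).

(-14, -9) and (-2, -9)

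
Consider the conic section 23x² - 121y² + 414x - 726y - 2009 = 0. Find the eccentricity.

e = 12/11

Group: 23(x² + 18x) -121(y² + 6y) = 2009
Completing the square gives 23(x + 9)² -121(y + 3)² = 2009 + 1863 - 1089 = 2783.
Dividing both sides by 2783: (x + 9)²/121 - (y + 3)²/23 = 1
Hyperbola, center (-9, -3), transverse axis horizontal; a² = 121, b² = 23.
c² = a² + b² = 144, so c = 12.
e = c/a = 12/11.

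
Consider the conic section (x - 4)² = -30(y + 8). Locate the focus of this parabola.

Vertex (4, -8); 4p = -30 so p = -15/2. Opens down.
Focus is p units from the vertex along the axis: (h, k + p).

(4, -31/2)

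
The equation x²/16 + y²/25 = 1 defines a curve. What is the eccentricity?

e = 3/5

Center (0, 0). The larger denominator 25 sits under the y-term, so the major axis is vertical; a² = 25, b² = 16.
c² = a² - b² = 9, so c = 3.
e = c/a = 3/5.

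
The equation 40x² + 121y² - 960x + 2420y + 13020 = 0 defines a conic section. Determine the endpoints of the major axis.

(1, -10) and (23, -10)

Rearranging, 40(x² - 24x) + 121(y² + 20y) = -13020.
Complete the square: 40(x - 12)² + 121(y + 10)² = -13020 + 5760 + 12100 = 4840
Dividing both sides by 4840: (x - 12)²/121 + (y + 10)²/40 = 1
Ellipse, center (12, -10), major axis horizontal; a² = 121, b² = 40.
a = 11. Vertices at (h ± a, k).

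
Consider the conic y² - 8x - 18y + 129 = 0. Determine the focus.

Only y is squared. Complete the square in y: (y - 9)² = 8(x - 6).
Vertex (6, 9); 4p = 8 so p = 2. Opens right.
Focus is p units from the vertex along the axis: (h + p, k).

(8, 9)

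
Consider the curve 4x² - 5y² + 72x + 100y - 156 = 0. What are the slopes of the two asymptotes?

Collect terms: 4(x² + 18x) -5(y² - 20y) = 156
Complete the square in x and y: 4(x + 9)² -5(y - 10)² = 156 + 324 - 500 = -20
Divide through by -20 to get (y - 10)²/4 - (x + 9)²/5 = 1.
Hyperbola, center (-9, 10), transverse axis vertical; a² = 4, b² = 5.
For a vertical hyperbola the asymptotes have slope ±a/b.
Here that is ±2/√5 = ±2√5/5.

2√5/5 and -2√5/5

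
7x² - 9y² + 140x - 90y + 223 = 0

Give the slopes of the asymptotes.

√7/3 and -√7/3

7(x² + 20x) -9(y² + 10y) = -223
Complete the square: 7(x + 10)² -9(y + 5)² = -223 + 700 - 225 = 252
Dividing both sides by 252: (x + 10)²/36 - (y + 5)²/28 = 1
Hyperbola, center (-10, -5), transverse axis horizontal; a² = 36, b² = 28.
For a horizontal hyperbola the asymptotes have slope ±b/a.
Here that is ±2√7/6 = ±√7/3.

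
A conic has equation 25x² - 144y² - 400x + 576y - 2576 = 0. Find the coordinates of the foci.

(-5, 2) and (21, 2)

Group: 25(x² - 16x) -144(y² - 4y) = 2576
Complete the square: 25(x - 8)² -144(y - 2)² = 2576 + 1600 - 576 = 3600
Divide through by 3600 to get (x - 8)²/144 - (y - 2)²/25 = 1.
Hyperbola, center (8, 2), transverse axis horizontal; a² = 144, b² = 25.
c² = a² + b² = 144 + 25 = 169, so c = 13.
Foci lie on the horizontal axis through the center: (h ± c, k).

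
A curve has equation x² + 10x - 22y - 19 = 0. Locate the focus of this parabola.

Only x is squared. Complete the square in x: (x + 5)² = 22(y + 2).
Vertex (-5, -2); 4p = 22 so p = 11/2. Opens up.
Focus is p units from the vertex along the axis: (h, k + p).

(-5, 7/2)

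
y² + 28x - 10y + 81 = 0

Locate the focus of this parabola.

(-9, 5)

Only y is squared. Complete the square in y: (y - 5)² = -28(x + 2).
Vertex (-2, 5); 4p = -28 so p = -7. Opens left.
Focus is p units from the vertex along the axis: (h + p, k).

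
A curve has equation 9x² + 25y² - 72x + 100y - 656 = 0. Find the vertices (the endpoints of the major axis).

Collect terms: 9(x² - 8x) + 25(y² + 4y) = 656
Complete the square in x and y: 9(x - 4)² + 25(y + 2)² = 656 + 144 + 100 = 900
Dividing both sides by 900: (x - 4)²/100 + (y + 2)²/36 = 1
Ellipse, center (4, -2), major axis horizontal; a² = 100, b² = 36.
a = 10. Vertices at (h ± a, k).

(-6, -2) and (14, -2)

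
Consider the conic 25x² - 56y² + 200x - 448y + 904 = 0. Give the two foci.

Group the x- and y-terms: 25(x² + 8x) -56(y² + 8y) = -904
Complete the square: 25(x + 4)² -56(y + 4)² = -904 + 400 - 896 = -1400
Divide through by -1400 to get (y + 4)²/25 - (x + 4)²/56 = 1.
Hyperbola, center (-4, -4), transverse axis vertical; a² = 25, b² = 56.
c² = a² + b² = 25 + 56 = 81, so c = 9.
Foci lie on the vertical axis through the center: (h, k ± c).

(-4, -13) and (-4, 5)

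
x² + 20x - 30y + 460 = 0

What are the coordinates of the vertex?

Only x is squared. Complete the square in x: (x + 10)² = 30(y - 12).
Vertex (-10, 12); 4p = 30 so p = 15/2. Opens up.

(-10, 12)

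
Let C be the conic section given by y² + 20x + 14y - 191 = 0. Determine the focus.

Only y is squared. Complete the square in y: (y + 7)² = -20(x - 12).
Vertex (12, -7); 4p = -20 so p = -5. Opens left.
Focus is p units from the vertex along the axis: (h + p, k).

(7, -7)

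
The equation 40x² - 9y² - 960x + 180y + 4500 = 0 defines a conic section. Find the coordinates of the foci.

(5, 10) and (19, 10)

Collect terms: 40(x² - 24x) -9(y² - 20y) = -4500
Complete the square in x and y: 40(x - 12)² -9(y - 10)² = -4500 + 5760 - 900 = 360
Dividing both sides by 360: (x - 12)²/9 - (y - 10)²/40 = 1
Hyperbola, center (12, 10), transverse axis horizontal; a² = 9, b² = 40.
c² = a² + b² = 9 + 40 = 49, so c = 7.
Foci lie on the horizontal axis through the center: (h ± c, k).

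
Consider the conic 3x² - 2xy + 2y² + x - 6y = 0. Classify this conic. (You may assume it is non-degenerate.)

ellipse

A = 3, B = -2, C = 2.
Discriminant B² − 4AC = (-2)² − 4·3·2 = -20.
B² − 4AC < 0 ⇒ ellipse.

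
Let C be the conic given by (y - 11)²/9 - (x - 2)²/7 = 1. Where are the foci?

Center (2, 11). The positive term is the y-term, so the transverse axis is vertical; a² = 9, b² = 7.
c² = a² + b² = 9 + 7 = 16, so c = 4.
Foci lie on the vertical axis through the center: (h, k ± c).

(2, 7) and (2, 15)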